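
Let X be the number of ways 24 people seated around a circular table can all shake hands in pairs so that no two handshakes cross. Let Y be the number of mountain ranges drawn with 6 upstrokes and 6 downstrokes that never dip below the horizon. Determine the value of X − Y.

With 24 = 2·12 people, non-crossing handshake pairings are non-crossing perfect matchings on a circle, counted by C_12. So X = C_12 = 208012.
Paths of 6 up- and 6 down-steps that never dip below the axis are Dyck paths; their count is C_6. So Y = C_6 = 132.
X − Y = 208012 − 132 = 207880.

207880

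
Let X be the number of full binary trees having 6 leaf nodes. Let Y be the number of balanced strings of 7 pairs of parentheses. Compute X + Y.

A full binary tree with L leaves has L−1 internal nodes and is counted by C_{L−1}; L = 6 gives C_5. So X = C_5 = 42.
A balanced arrangement of 7 bracket pairs is a Dyck word of semilength 7, so the count is C_7. So Y = C_7 = 429.
X + Y = 42 + 429 = 471.

471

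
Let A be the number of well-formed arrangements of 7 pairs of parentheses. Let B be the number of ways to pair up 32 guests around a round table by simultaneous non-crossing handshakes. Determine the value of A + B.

A balanced arrangement of 7 bracket pairs is a Dyck word of semilength 7, so the count is C_7. So A = C_7 = 429.
Non-crossing handshake pairings of 2n people are counted by C_n; 32 people gives n = 16. So B = C_16 = 35357670.
A + B = 429 + 35357670 = 35358099.

35358099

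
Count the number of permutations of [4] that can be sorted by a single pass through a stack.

14

By Knuth's characterisation, the stack-sortable permutations of length 4 are the 231-avoiders, numbering C_4.
C_4 = C(8,4)/5 = 70/5 = 14.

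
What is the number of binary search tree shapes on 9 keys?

4862

There are C_n binary search tree shapes on n keys; with n = 9 that is C_9.
C_9 = C(18,9)/10 = 48620/10 = 4862.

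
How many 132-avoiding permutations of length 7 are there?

Permutations of [n] avoiding any single length-3 pattern are counted by C_n; here n = 7.
C_7 = C_6 · 2(2·6+1)/(6+2) = 132 · 26/8 = 429.

429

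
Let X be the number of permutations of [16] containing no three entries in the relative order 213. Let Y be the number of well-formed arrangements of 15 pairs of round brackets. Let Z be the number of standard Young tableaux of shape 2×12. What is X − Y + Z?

25870837

For any fixed pattern of length 3, the pattern-avoiding permutations of [16] number C_16. So X = C_16 = 35357670.
With 15 pairs the number of balanced bracket strings is the Catalan number C_15. So Y = C_15 = 9694845.
Standard Young tableaux of shape 2×n are counted by C_n; here n = 12. So Z = C_12 = 208012.
X − Y + Z = 35357670 − 9694845 + 208012 = 25870837.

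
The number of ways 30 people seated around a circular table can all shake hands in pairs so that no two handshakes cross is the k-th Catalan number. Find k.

Non-crossing handshake pairings of 2n people are counted by C_n; 30 people gives n = 15.

15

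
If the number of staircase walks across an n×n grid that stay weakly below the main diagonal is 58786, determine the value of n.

Such diagonal-avoiding paths in an n×n grid are counted by C_n. The Catalan number equal to 58786 is C_11.

11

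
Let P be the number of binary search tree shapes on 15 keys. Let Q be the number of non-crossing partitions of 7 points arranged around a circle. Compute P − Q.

There are C_n binary search tree shapes on n keys; with n = 15 that is C_15. So P = C_15 = 9694845.
Non-crossing partitions of an n-element set are counted by C_n; here n = 7. So Q = C_7 = 429.
P − Q = 9694845 − 429 = 9694416.

9694416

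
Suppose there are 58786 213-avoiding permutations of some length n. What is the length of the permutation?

11

Permutations of [n] avoiding a fixed length-3 pattern are counted by C_n. The Catalan number equal to 58786 is C_11.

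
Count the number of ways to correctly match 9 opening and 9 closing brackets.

4862

A balanced arrangement of 9 bracket pairs is a Dyck word of semilength 9, so the count is C_9.
C_9 = 4862.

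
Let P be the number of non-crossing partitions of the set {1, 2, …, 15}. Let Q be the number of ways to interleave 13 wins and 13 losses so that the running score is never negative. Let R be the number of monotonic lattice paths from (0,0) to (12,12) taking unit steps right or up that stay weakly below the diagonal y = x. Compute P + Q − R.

The non-crossing partitions of [15] form a lattice of size C_15. So P = C_15 = 9694845.
Ballot sequences with n votes each where one side never trails are Dyck words, counted by C_n; here n = 13. So Q = C_13 = 742900.
Monotone paths in an n×n grid that stay weakly below the diagonal are counted by C_n; here n = 12. So R = C_12 = 208012.
P + Q − R = 9694845 + 742900 − 208012 = 10229733.

10229733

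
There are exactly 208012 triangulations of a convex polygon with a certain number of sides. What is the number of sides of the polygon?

Triangulations of a convex m-gon are counted by C_{m−2}. The Catalan number equal to 208012 is C_12.
So m − 2 = 12, giving m = 14 sides.

14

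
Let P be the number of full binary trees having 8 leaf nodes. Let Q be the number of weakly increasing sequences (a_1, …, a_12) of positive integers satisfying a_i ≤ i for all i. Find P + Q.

A full binary tree with L leaves has L−1 internal nodes and is counted by C_{L−1}; L = 8 gives C_7. So P = C_7 = 429.
Such sub-staircase sequences of length n are counted by C_n; here n = 12. So Q = C_12 = 208012.
P + Q = 429 + 208012 = 208441.

208441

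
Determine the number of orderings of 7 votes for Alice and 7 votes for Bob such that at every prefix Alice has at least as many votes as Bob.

429

Reading a vote for the leader as '(' and for the other as ')' turns such a sequence into a balanced string of 7 pairs, so the count is C_7.
C_7 = C(14,7)/8 = 3432/8 = 429.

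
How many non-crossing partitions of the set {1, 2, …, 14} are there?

Non-crossing partitions of an n-element set are counted by C_n; here n = 14.
C_14 = C(28,14)/15 = 40116600/15 = 2674440.

2674440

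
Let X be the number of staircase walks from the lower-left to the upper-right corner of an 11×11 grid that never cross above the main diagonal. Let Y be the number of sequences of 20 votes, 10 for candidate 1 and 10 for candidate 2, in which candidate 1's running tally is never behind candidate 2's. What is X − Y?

41990

Monotone paths in an n×n grid that stay weakly below the diagonal are counted by C_n; here n = 11. So X = C_11 = 58786.
Reading a vote for the leader as '(' and for the other as ')' turns such a sequence into a balanced string of 10 pairs, so the count is C_10. So Y = C_10 = 16796.
X − Y = 58786 − 16796 = 41990.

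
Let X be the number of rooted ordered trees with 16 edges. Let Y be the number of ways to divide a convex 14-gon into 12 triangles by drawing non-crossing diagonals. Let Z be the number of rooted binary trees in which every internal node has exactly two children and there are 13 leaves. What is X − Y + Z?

35357670

A rooted plane tree with 16 edges has 17 nodes, and the count is C_16. So X = C_16 = 35357670.
A convex 14-gon is triangulated into 12 triangles, and the number of such triangulations is the Catalan number C_{14−2} = C_12. So Y = C_12 = 208012.
Full binary trees with 13 leaves have 13−1 = 12 internal nodes, so there are C_12 of them. So Z = C_12 = 208012.
X − Y + Z = 35357670 − 208012 + 208012 = 35357670.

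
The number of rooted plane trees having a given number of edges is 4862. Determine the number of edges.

Rooted ordered trees with n edges are counted by C_n; 4862 = C_9.

9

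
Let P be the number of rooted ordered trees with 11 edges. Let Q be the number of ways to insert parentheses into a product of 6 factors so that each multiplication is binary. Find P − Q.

58744

Rooted ordered trees with n edges are counted by C_n; here n = 11. So P = C_11 = 58786.
Bracketing 6 factors into binary products is counted by C_{6−1} = C_5. So Q = C_5 = 42.
P − Q = 58786 − 42 = 58744.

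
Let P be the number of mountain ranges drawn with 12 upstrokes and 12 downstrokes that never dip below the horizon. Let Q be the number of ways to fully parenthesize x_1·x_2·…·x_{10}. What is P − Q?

203150

A Dyck path with 12 up-steps and 12 down-steps has semilength 12, so there are C_12 of them. So P = C_12 = 208012.
Bracketing 10 factors into binary products is counted by C_{10−1} = C_9. So Q = C_9 = 4862.
P − Q = 208012 − 4862 = 203150.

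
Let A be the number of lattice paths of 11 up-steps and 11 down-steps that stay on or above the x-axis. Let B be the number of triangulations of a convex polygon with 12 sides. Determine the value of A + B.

75582

Dyck paths of semilength n (length 2n) are counted by C_n; here n = 11. So A = C_11 = 58786.
A convex 12-gon is triangulated into 10 triangles, and the number of such triangulations is the Catalan number C_{12−2} = C_10. So B = C_10 = 16796.
A + B = 58786 + 16796 = 75582.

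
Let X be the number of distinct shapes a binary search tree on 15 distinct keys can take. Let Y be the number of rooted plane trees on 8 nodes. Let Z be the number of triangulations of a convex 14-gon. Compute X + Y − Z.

9487262

Binary trees (left/right distinguished) on n nodes are counted by C_n; here n = 15. So X = C_15 = 9694845.
Rooted ordered (plane) trees on m nodes have m−1 edges and are counted by C_{m−1}; m = 8 gives C_7. So Y = C_7 = 429.
The number of triangulations of a 14-gon is the Catalan number C_12 (index = sides − 2). So Z = C_12 = 208012.
X + Y − Z = 9694845 + 429 − 208012 = 9487262.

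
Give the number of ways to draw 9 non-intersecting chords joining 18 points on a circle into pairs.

Non-crossing perfect matchings of 2n points on a circle are counted by C_n; with 18 points, n = 9.
C_9 = C(18,9)/10 = 48620/10 = 4862.

4862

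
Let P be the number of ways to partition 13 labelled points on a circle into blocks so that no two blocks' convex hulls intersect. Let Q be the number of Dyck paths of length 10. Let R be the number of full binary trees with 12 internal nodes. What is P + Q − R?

534930

The non-crossing partitions of [13] form a lattice of size C_13. So P = C_13 = 742900.
A Dyck path with 5 up-steps and 5 down-steps has semilength 5, so there are C_5 of them. So Q = C_5 = 42.
Full binary trees with n internal nodes are counted by C_n; here n = 12. So R = C_12 = 208012.
P + Q − R = 742900 + 42 − 208012 = 534930.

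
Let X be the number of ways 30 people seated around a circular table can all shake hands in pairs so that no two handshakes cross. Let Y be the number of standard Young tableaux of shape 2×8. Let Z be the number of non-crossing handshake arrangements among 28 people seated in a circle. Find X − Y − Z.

Non-crossing handshake pairings of 2n people are counted by C_n; 30 people gives n = 15. So X = C_15 = 9694845.
By the hook-length formula (or a Dyck-path bijection), SYT of shape 2×8 number C_8. So Y = C_8 = 1430.
With 28 = 2·14 people, non-crossing handshake pairings are non-crossing perfect matchings on a circle, counted by C_14. So Z = C_14 = 2674440.
X − Y − Z = 9694845 − 1430 − 2674440 = 7018975.

7018975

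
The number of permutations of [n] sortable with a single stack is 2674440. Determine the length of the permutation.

14

Stack-sortable permutations of [n] are counted by C_n. Since C_14 = 2674440, the index is 14.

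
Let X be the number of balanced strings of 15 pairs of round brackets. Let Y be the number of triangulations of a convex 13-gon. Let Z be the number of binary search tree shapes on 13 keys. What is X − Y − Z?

8893159

With 15 pairs the number of balanced bracket strings is the Catalan number C_15. So X = C_15 = 9694845.
The number of triangulations of a 13-gon is the Catalan number C_11 (index = sides − 2). So Y = C_11 = 58786.
There are C_n binary search tree shapes on n keys; with n = 13 that is C_13. So Z = C_13 = 742900.
X − Y − Z = 9694845 − 58786 − 742900 = 8893159.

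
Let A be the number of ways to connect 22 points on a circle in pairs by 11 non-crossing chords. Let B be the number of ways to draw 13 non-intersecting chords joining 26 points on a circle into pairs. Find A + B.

Non-crossing perfect matchings of 2n points on a circle are counted by C_n; with 22 points, n = 11. So A = C_11 = 58786.
Non-crossing perfect matchings of 2n points on a circle are counted by C_n; with 26 points, n = 13. So B = C_13 = 742900.
A + B = 58786 + 742900 = 801686.

801686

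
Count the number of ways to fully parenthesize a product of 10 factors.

Ways to associate a product of 10 factors correspond to binary trees on 10 leaves, so the count is C_9.
C_9 = C_8 · 2(2·8+1)/(8+2) = 1430 · 34/10 = 4862.

4862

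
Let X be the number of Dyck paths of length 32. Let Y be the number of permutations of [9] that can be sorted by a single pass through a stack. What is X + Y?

A Dyck path with 16 up-steps and 16 down-steps has semilength 16, so there are C_16 of them. So X = C_16 = 35357670.
By Knuth's characterisation, the stack-sortable permutations of length 9 are the 231-avoiders, numbering C_9. So Y = C_9 = 4862.
X + Y = 35357670 + 4862 = 35362532.

35362532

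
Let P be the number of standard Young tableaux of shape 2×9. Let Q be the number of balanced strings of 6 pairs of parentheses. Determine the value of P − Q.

By the hook-length formula (or a Dyck-path bijection), SYT of shape 2×9 number C_9. So P = C_9 = 4862.
A balanced arrangement of 6 bracket pairs is a Dyck word of semilength 6, so the count is C_6. So Q = C_6 = 132.
P − Q = 4862 − 132 = 4730.

4730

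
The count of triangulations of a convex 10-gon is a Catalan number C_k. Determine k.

The number of triangulations of a 10-gon is the Catalan number C_8 (index = sides − 2).

8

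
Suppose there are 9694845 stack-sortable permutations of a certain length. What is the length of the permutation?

15

Stack-sortable permutations of [n] are counted by C_n, and C_15 = 9694845.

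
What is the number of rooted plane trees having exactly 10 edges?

Rooted ordered trees with n edges are counted by C_n; here n = 10.
C_10 = 16796.

16796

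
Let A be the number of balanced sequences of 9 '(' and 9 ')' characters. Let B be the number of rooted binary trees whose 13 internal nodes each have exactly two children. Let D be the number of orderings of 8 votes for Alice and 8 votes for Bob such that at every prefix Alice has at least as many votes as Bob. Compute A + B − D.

Balanced strings of n pairs of brackets are counted by C_n; here n = 9. So A = C_9 = 4862.
The number of full binary trees on 13 internal nodes is the Catalan number C_13. So B = C_13 = 742900.
Ballot sequences with n votes each where one side never trails are Dyck words, counted by C_n; here n = 8. So D = C_8 = 1430.
A + B − D = 4862 + 742900 − 1430 = 746332.

746332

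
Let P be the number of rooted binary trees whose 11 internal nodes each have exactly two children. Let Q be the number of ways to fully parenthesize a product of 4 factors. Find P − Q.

58781

Full binary trees with n internal nodes are counted by C_n; here n = 11. So P = C_11 = 58786.
Parenthesizations of m factors correspond to full binary trees with m leaves, counted by C_{m−1}; m = 4 gives C_3. So Q = C_3 = 5.
P − Q = 58786 − 5 = 58781.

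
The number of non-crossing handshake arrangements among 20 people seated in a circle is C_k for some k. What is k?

10

Non-crossing handshake pairings of 2n people are counted by C_n; 20 people gives n = 10.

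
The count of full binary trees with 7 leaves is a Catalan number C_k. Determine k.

A full binary tree with L leaves has L−1 internal nodes and is counted by C_{L−1}; L = 7 gives C_6.

6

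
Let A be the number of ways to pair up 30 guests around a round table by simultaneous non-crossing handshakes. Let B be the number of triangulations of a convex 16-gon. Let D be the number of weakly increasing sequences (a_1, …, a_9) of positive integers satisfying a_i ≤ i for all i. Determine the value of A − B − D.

7015543

With 30 = 2·15 people, non-crossing handshake pairings are non-crossing perfect matchings on a circle, counted by C_15. So A = C_15 = 9694845.
Triangulations of a convex m-gon are counted by C_{m−2}; with m = 16 this is C_14. So B = C_14 = 2674440.
Weakly increasing sequences with a_i ≤ i biject with Dyck paths of semilength 9, so there are C_9. So D = C_9 = 4862.
A − B − D = 9694845 − 2674440 − 4862 = 7015543.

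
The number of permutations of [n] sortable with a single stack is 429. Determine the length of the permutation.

7

Stack-sortable permutations of [n] are counted by C_n; 429 = C_7.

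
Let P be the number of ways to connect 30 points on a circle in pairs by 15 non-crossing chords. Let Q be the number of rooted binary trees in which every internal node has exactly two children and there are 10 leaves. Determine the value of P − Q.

9689983

Non-crossing perfect matchings of 2n points on a circle are counted by C_n; with 30 points, n = 15. So P = C_15 = 9694845.
A full binary tree with L leaves has L−1 internal nodes and is counted by C_{L−1}; L = 10 gives C_9. So Q = C_9 = 4862.
P − Q = 9694845 − 4862 = 9689983.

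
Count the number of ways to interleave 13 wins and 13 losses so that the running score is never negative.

742900

Reading a vote for the leader as '(' and for the other as ')' turns such a sequence into a balanced string of 13 pairs, so the count is C_13.
C_13 = C(26,13)/14 = 10400600/14 = 742900.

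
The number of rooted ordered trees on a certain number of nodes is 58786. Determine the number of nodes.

Rooted ordered trees on m nodes are counted by C_{m−1}; 58786 = C_11.
So the index is 11, and the number of nodes is 11 + 1 = 12.

12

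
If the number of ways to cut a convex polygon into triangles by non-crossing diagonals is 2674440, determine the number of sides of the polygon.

16

Triangulations of a convex m-gon are counted by C_{m−2}, and C_14 = 2674440.
So m − 2 = 14, giving m = 16 sides.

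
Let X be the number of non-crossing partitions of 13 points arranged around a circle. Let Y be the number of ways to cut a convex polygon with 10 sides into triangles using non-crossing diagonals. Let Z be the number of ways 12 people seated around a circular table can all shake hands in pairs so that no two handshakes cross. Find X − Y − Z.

741338

The non-crossing partitions of [13] form a lattice of size C_13. So X = C_13 = 742900.
A convex 10-gon is triangulated into 8 triangles, and the number of such triangulations is the Catalan number C_{10−2} = C_8. So Y = C_8 = 1430.
Non-crossing handshake pairings of 2n people are counted by C_n; 12 people gives n = 6. So Z = C_6 = 132.
X − Y − Z = 742900 − 1430 − 132 = 741338.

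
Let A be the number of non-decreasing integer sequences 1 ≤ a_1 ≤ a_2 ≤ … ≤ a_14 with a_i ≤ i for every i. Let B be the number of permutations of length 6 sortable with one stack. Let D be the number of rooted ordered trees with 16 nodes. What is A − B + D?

Such sub-staircase sequences of length n are counted by C_n; here n = 14. So A = C_14 = 2674440.
By Knuth's characterisation, the stack-sortable permutations of length 6 are the 231-avoiders, numbering C_6. So B = C_6 = 132.
A rooted plane tree on 16 nodes has 15 edges, and such trees are counted by C_15. So D = C_15 = 9694845.
A − B + D = 2674440 − 132 + 9694845 = 12369153.

12369153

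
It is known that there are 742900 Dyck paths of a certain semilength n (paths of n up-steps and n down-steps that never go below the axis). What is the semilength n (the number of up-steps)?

13

Dyck paths of semilength n are counted by C_n; 742900 = C_13.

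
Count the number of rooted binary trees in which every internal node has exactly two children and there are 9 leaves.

1430

Full binary trees with 9 leaves have 9−1 = 8 internal nodes, so there are C_8 of them.
C_8 = C(16,8)/9 = 12870/9 = 1430.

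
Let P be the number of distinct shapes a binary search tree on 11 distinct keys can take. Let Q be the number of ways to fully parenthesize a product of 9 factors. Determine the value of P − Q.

Binary trees (left/right distinguished) on n nodes are counted by C_n; here n = 11. So P = C_11 = 58786.
Parenthesizations of m factors correspond to full binary trees with m leaves, counted by C_{m−1}; m = 9 gives C_8. So Q = C_8 = 1430.
P − Q = 58786 − 1430 = 57356.

57356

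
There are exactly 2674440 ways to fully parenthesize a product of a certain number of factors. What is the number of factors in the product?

Parenthesizations of m factors are counted by C_{m−1}. Since C_14 = 2674440, the index is 14.
So the index is 14, and the number of factors is 14 + 1 = 15.

15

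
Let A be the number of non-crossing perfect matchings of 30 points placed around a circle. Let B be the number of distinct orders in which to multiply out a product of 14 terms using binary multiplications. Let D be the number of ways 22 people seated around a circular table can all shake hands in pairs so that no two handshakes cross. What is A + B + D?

10496531

Pairing 30 circle points by 15 non-crossing chords gives C_15 matchings. So A = C_15 = 9694845.
Parenthesizations of m factors correspond to full binary trees with m leaves, counted by C_{m−1}; m = 14 gives C_13. So B = C_13 = 742900.
With 22 = 2·11 people, non-crossing handshake pairings are non-crossing perfect matchings on a circle, counted by C_11. So D = C_11 = 58786.
A + B + D = 9694845 + 742900 + 58786 = 10496531.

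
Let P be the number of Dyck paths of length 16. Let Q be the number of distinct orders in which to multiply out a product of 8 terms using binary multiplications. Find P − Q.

A Dyck path with 8 up-steps and 8 down-steps has semilength 8, so there are C_8 of them. So P = C_8 = 1430.
Ways to associate a product of 8 factors correspond to binary trees on 8 leaves, so the count is C_7. So Q = C_7 = 429.
P − Q = 1430 − 429 = 1001.

1001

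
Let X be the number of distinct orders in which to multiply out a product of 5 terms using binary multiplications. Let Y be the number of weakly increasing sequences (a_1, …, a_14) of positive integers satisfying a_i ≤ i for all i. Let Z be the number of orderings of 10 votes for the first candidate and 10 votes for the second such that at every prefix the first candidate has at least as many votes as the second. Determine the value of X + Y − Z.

Parenthesizations of m factors correspond to full binary trees with m leaves, counted by C_{m−1}; m = 5 gives C_4. So X = C_4 = 14.
Such sub-staircase sequences of length n are counted by C_n; here n = 14. So Y = C_14 = 2674440.
Reading a vote for the leader as '(' and for the other as ')' turns such a sequence into a balanced string of 10 pairs, so the count is C_10. So Z = C_10 = 16796.
X + Y − Z = 14 + 2674440 − 16796 = 2657658.

2657658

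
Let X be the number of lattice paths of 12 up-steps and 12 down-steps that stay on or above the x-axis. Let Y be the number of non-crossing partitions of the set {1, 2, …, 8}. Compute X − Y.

A Dyck path with 12 up-steps and 12 down-steps has semilength 12, so there are C_12 of them. So X = C_12 = 208012.
The non-crossing partitions of [8] form a lattice of size C_8. So Y = C_8 = 1430.
X − Y = 208012 − 1430 = 206582.

206582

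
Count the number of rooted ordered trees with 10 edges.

16796

Rooted ordered trees with n edges are counted by C_n; here n = 10.
C_10 = C_9 · 2(2·9+1)/(9+2) = 4862 · 38/11 = 16796.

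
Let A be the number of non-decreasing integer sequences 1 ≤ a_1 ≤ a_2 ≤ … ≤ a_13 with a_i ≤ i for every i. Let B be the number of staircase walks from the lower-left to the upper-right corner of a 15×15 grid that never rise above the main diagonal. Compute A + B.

Such sub-staircase sequences of length n are counted by C_n; here n = 13. So A = C_13 = 742900.
Sub-diagonal monotone paths from (0,0) to (15,15) biject with Dyck paths of semilength 15, giving C_15. So B = C_15 = 9694845.
A + B = 742900 + 9694845 = 10437745.

10437745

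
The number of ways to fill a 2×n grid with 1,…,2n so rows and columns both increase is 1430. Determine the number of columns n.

Standard Young tableaux of shape 2×n are counted by C_n, and C_8 = 1430.

8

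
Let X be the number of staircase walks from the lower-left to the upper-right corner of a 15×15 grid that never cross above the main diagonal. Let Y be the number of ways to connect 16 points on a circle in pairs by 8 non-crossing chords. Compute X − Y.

Monotone paths in an n×n grid that stay weakly below the diagonal are counted by C_n; here n = 15. So X = C_15 = 9694845.
Pairing 16 circle points by 8 non-crossing chords gives C_8 matchings. So Y = C_8 = 1430.
X − Y = 9694845 − 1430 = 9693415.

9693415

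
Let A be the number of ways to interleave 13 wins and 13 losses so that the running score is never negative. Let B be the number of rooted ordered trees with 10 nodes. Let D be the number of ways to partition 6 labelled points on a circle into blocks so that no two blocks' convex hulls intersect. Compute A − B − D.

Ballot sequences with n votes each where one side never trails are Dyck words, counted by C_n; here n = 13. So A = C_13 = 742900.
A rooted plane tree on 10 nodes has 9 edges, and such trees are counted by C_9. So B = C_9 = 4862.
The non-crossing partitions of [6] form a lattice of size C_6. So D = C_6 = 132.
A − B − D = 742900 − 4862 − 132 = 737906.

737906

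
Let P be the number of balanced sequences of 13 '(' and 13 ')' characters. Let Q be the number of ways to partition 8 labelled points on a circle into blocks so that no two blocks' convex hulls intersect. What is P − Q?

A balanced arrangement of 13 bracket pairs is a Dyck word of semilength 13, so the count is C_13. So P = C_13 = 742900.
Non-crossing partitions of an n-element set are counted by C_n; here n = 8. So Q = C_8 = 1430.
P − Q = 742900 − 1430 = 741470.

741470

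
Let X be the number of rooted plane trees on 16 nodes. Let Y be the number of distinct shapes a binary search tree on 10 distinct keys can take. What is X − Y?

Rooted ordered (plane) trees on m nodes have m−1 edges and are counted by C_{m−1}; m = 16 gives C_15. So X = C_15 = 9694845.
Binary trees (left/right distinguished) on n nodes are counted by C_n; here n = 10. So Y = C_10 = 16796.
X − Y = 9694845 − 16796 = 9678049.

9678049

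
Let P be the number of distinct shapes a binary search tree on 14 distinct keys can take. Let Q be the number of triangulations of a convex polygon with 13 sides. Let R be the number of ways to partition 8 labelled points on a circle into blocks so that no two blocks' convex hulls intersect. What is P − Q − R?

2614224

Rooted binary trees with 14 nodes (each child slot possibly empty) number C_14. So P = C_14 = 2674440.
A convex 13-gon is triangulated into 11 triangles, and the number of such triangulations is the Catalan number C_{13−2} = C_11. So Q = C_11 = 58786.
Non-crossing partitions of an n-element set are counted by C_n; here n = 8. So R = C_8 = 1430.
P − Q − R = 2674440 − 58786 − 1430 = 2614224.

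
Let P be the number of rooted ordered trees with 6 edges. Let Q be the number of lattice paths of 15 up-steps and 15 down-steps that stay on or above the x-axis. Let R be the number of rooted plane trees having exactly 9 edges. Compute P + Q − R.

9690115

A rooted plane tree with 6 edges has 7 nodes, and the count is C_6. So P = C_6 = 132.
Paths of 15 up- and 15 down-steps that never dip below the axis are Dyck paths; their count is C_15. So Q = C_15 = 9694845.
Rooted ordered trees with n edges are counted by C_n; here n = 9. So R = C_9 = 4862.
P + Q − R = 132 + 9694845 − 4862 = 9690115.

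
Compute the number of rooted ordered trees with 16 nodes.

9694845

Rooted ordered (plane) trees on m nodes have m−1 edges and are counted by C_{m−1}; m = 16 gives C_15.
C_15 = C(30,15)/16 = 155117520/16 = 9694845.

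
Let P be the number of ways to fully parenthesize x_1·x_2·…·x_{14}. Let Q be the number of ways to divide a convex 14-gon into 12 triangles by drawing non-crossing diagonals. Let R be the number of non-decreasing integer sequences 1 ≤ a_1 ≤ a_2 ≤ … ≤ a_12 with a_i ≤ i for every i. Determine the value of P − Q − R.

326876

Parenthesizations of m factors correspond to full binary trees with m leaves, counted by C_{m−1}; m = 14 gives C_13. So P = C_13 = 742900.
A convex 14-gon is triangulated into 12 triangles, and the number of such triangulations is the Catalan number C_{14−2} = C_12. So Q = C_12 = 208012.
Weakly increasing sequences with a_i ≤ i biject with Dyck paths of semilength 12, so there are C_12. So R = C_12 = 208012.
P − Q − R = 742900 − 208012 − 208012 = 326876.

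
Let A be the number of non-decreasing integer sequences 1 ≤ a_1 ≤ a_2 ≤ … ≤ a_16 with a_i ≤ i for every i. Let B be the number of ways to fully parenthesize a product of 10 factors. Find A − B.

35352808

Weakly increasing sequences with a_i ≤ i biject with Dyck paths of semilength 16, so there are C_16. So A = C_16 = 35357670.
Ways to associate a product of 10 factors correspond to binary trees on 10 leaves, so the count is C_9. So B = C_9 = 4862.
A − B = 35357670 − 4862 = 35352808.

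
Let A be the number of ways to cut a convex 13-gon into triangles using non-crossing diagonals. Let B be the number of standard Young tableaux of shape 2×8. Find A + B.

60216

A convex 13-gon is triangulated into 11 triangles, and the number of such triangulations is the Catalan number C_{13−2} = C_11. So A = C_11 = 58786.
Standard Young tableaux of shape 2×n are counted by C_n; here n = 8. So B = C_8 = 1430.
A + B = 58786 + 1430 = 60216.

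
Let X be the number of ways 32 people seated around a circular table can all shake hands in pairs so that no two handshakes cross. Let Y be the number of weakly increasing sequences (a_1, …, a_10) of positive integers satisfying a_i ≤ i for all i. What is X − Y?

35340874

With 32 = 2·16 people, non-crossing handshake pairings are non-crossing perfect matchings on a circle, counted by C_16. So X = C_16 = 35357670.
Such sub-staircase sequences of length n are counted by C_n; here n = 10. So Y = C_10 = 16796.
X − Y = 35357670 − 16796 = 35340874.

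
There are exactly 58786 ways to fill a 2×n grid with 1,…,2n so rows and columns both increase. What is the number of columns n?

Standard Young tableaux of shape 2×n are counted by C_n; 58786 = C_11.

11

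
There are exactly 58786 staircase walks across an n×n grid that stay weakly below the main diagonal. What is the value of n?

Such diagonal-avoiding paths in an n×n grid are counted by C_n. The Catalan number equal to 58786 is C_11.

11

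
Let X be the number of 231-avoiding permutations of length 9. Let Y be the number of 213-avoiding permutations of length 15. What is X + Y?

For any fixed pattern of length 3, the pattern-avoiding permutations of [9] number C_9. So X = C_9 = 4862.
Permutations of [n] avoiding any single length-3 pattern are counted by C_n; here n = 15. So Y = C_15 = 9694845.
X + Y = 4862 + 9694845 = 9699707.

9699707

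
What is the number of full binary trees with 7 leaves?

A full binary tree with L leaves has L−1 internal nodes and is counted by C_{L−1}; L = 7 gives C_6.
C_6 = C_5 · 2(2·5+1)/(5+2) = 42 · 22/7 = 132.

132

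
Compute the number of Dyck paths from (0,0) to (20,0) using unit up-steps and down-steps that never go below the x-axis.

A Dyck path with 10 up-steps and 10 down-steps has semilength 10, so there are C_10 of them.
C_10 = C(20,10)/11 = 184756/11 = 16796.

16796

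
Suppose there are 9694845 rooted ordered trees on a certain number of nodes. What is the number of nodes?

16

Rooted ordered trees on m nodes are counted by C_{m−1}. The Catalan number equal to 9694845 is C_15.
So the index is 15, and the number of nodes is 15 + 1 = 16.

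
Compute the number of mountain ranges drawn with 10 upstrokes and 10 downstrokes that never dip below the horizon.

16796

Paths of 10 up- and 10 down-steps that never dip below the axis are Dyck paths; their count is C_10.
C_10 = C(20,10)/11 = 184756/11 = 16796.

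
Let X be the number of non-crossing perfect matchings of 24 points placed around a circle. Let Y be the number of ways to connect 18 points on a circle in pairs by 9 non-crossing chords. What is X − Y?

203150

Non-crossing perfect matchings of 2n points on a circle are counted by C_n; with 24 points, n = 12. So X = C_12 = 208012.
Pairing 18 circle points by 9 non-crossing chords gives C_9 matchings. So Y = C_9 = 4862.
X − Y = 208012 − 4862 = 203150.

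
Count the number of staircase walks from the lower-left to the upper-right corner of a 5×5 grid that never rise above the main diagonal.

42

Sub-diagonal monotone paths from (0,0) to (5,5) biject with Dyck paths of semilength 5, giving C_5.
C_5 = C_4 · 2(2·4+1)/(4+2) = 14 · 18/6 = 42.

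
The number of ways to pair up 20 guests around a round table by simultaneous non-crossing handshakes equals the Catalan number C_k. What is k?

With 20 = 2·10 people, non-crossing handshake pairings are non-crossing perfect matchings on a circle, counted by C_10.

10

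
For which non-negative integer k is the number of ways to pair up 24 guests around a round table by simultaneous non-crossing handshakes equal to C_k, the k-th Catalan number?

12

With 24 = 2·12 people, non-crossing handshake pairings are non-crossing perfect matchings on a circle, counted by C_12.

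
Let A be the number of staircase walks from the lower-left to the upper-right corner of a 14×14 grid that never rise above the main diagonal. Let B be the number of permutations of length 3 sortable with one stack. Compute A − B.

Sub-diagonal monotone paths from (0,0) to (14,14) biject with Dyck paths of semilength 14, giving C_14. So A = C_14 = 2674440.
Stack-sortable permutations are exactly the 231-avoiding ones, counted by C_n; here n = 3. So B = C_3 = 5.
A − B = 2674440 − 5 = 2674435.

2674435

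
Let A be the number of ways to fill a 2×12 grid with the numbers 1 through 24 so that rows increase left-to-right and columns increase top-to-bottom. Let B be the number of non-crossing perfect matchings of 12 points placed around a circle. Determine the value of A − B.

Standard Young tableaux of shape 2×n are counted by C_n; here n = 12. So A = C_12 = 208012.
Pairing 12 circle points by 6 non-crossing chords gives C_6 matchings. So B = C_6 = 132.
A − B = 208012 − 132 = 207880.

207880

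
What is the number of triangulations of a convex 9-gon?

Triangulations of a convex m-gon are counted by C_{m−2}; with m = 9 this is C_7.
C_7 = C(14,7)/8 = 3432/8 = 429.

429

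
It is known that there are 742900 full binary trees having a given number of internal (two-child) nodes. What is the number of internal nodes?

Full binary trees with n internal nodes are counted by C_n. Since C_13 = 742900, the index is 13.

13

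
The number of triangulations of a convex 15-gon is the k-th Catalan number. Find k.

13

Triangulations of a convex m-gon are counted by C_{m−2}; with m = 15 this is C_13.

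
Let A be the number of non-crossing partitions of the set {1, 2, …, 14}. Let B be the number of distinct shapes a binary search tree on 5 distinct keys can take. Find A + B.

2674482

Non-crossing partitions of an n-element set are counted by C_n; here n = 14. So A = C_14 = 2674440.
Rooted binary trees with 5 nodes (each child slot possibly empty) number C_5. So B = C_5 = 42.
A + B = 2674440 + 42 = 2674482.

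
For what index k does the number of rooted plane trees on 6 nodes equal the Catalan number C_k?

5

Rooted ordered (plane) trees on m nodes have m−1 edges and are counted by C_{m−1}; m = 6 gives C_5.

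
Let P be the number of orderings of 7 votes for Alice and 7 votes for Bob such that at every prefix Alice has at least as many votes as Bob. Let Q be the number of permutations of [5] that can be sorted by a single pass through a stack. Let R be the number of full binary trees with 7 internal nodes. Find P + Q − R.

Reading a vote for the leader as '(' and for the other as ')' turns such a sequence into a balanced string of 7 pairs, so the count is C_7. So P = C_7 = 429.
Stack-sortable permutations are exactly the 231-avoiding ones, counted by C_n; here n = 5. So Q = C_5 = 42.
The number of full binary trees on 7 internal nodes is the Catalan number C_7. So R = C_7 = 429.
P + Q − R = 429 + 42 − 429 = 42.

42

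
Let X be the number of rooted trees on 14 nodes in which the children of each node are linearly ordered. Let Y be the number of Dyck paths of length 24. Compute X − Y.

Rooted ordered (plane) trees on m nodes have m−1 edges and are counted by C_{m−1}; m = 14 gives C_13. So X = C_13 = 742900.
Dyck paths of semilength n (length 2n) are counted by C_n; here n = 12. So Y = C_12 = 208012.
X − Y = 742900 − 208012 = 534888.

534888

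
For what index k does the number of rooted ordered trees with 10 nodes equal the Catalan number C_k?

A rooted plane tree on 10 nodes has 9 edges, and such trees are counted by C_9.

9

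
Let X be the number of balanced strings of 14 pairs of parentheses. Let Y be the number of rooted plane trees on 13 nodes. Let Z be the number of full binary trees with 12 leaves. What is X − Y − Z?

A balanced arrangement of 14 bracket pairs is a Dyck word of semilength 14, so the count is C_14. So X = C_14 = 2674440.
Rooted ordered (plane) trees on m nodes have m−1 edges and are counted by C_{m−1}; m = 13 gives C_12. So Y = C_12 = 208012.
Full binary trees with 12 leaves have 12−1 = 11 internal nodes, so there are C_11 of them. So Z = C_11 = 58786.
X − Y − Z = 2674440 − 208012 − 58786 = 2407642.

2407642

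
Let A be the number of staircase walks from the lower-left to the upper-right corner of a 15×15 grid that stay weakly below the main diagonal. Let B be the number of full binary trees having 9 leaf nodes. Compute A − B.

9693415

Sub-diagonal monotone paths from (0,0) to (15,15) biject with Dyck paths of semilength 15, giving C_15. So A = C_15 = 9694845.
A full binary tree with L leaves has L−1 internal nodes and is counted by C_{L−1}; L = 9 gives C_8. So B = C_8 = 1430.
A − B = 9694845 − 1430 = 9693415.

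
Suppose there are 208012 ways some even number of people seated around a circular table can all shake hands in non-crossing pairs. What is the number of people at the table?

24

Non-crossing handshake pairings of 2n people are counted by C_n. Since C_12 = 208012, the index is 12.
So n = 12, and there are 2n = 24 people.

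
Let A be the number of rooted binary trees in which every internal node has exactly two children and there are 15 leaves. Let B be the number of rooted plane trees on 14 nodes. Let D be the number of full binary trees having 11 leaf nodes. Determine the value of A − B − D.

1914744

Full binary trees with 15 leaves have 15−1 = 14 internal nodes, so there are C_14 of them. So A = C_14 = 2674440.
Rooted ordered (plane) trees on m nodes have m−1 edges and are counted by C_{m−1}; m = 14 gives C_13. So B = C_13 = 742900.
Full binary trees with 11 leaves have 11−1 = 10 internal nodes, so there are C_10 of them. So D = C_10 = 16796.
A − B − D = 2674440 − 742900 − 16796 = 1914744.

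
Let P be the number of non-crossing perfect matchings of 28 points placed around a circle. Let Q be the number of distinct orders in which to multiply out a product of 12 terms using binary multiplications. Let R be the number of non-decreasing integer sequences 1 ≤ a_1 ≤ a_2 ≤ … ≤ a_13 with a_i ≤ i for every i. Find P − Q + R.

3358554

Non-crossing perfect matchings of 2n points on a circle are counted by C_n; with 28 points, n = 14. So P = C_14 = 2674440.
Bracketing 12 factors into binary products is counted by C_{12−1} = C_11. So Q = C_11 = 58786.
Weakly increasing sequences with a_i ≤ i biject with Dyck paths of semilength 13, so there are C_13. So R = C_13 = 742900.
P − Q + R = 2674440 − 58786 + 742900 = 3358554.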